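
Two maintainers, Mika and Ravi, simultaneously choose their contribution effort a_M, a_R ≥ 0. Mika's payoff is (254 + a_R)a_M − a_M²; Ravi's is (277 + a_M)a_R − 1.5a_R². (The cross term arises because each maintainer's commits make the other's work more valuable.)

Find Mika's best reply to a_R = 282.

268

Expanding Mika's payoff: 254a_M + a_Ra_M − a_M².
∂π/∂a_M = 254 + a_R − 2a_M = 0, so a_M = 127 + 0.5a_R.
At a_R = 282: a_M = 127 + 0.5·282 = 268.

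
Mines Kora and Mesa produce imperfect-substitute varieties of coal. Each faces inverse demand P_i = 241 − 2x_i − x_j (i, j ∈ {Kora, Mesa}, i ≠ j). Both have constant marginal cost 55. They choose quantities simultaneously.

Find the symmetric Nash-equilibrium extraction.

Mine Kora's profit: π = x_{Kora}(241 − 2x_{Kora} − x_{Mesa}) − 55x_{Kora}.
∂π/∂x_{Kora} = 186 − 4x_{Kora} − x_{Mesa} = 0 ⇒ x_{Kora} = 46.5 − 0.25x_{Mesa}.
Setting x_{Kora} = x_{Mesa} in the reaction function: x_{Kora} = 46.5 − 0.25x_{Kora}, so x_{Kora} = 46.5 / 1.25 = 37.2.

37.2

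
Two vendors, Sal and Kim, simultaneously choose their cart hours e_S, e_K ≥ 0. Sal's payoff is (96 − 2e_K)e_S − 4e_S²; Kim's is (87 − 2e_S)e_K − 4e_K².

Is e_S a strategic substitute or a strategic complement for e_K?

strategic substitutes

Expanding Sal's payoff: 96e_S − 2e_Ke_S − 4e_S².
∂π/∂e_S = 96 − 2e_K − 8e_S = 0, so e_S = 12 − 0.25e_K.
The best-response slope de_S/de_K = −0.25 < 0: the reaction function is downward-sloping, so the choices are strategic substitutes.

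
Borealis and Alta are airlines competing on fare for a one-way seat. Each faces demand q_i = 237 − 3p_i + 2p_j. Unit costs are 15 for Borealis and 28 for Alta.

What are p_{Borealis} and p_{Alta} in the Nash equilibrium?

Borealis's profit: π = (p_{Borealis} − 15)(237 − 3p_{Borealis} + 2p_{Alta}).
∂π/∂p_{Borealis} = 282 − 6p_{Borealis} + 2p_{Alta} = 0 ⇒ p_{Borealis} = 47 + (1/3)p_{Alta}.
Similarly p_{Alta} = 53.5 + (1/3)p_{Borealis}.
Plugging p_{Alta} into Borealis's best response: p_{Borealis} = 47 + (1/3)(53.5 + (1/3)p_{Borealis}) ⇒ (8/9)p_{Borealis} = 389/6, so p_{Borealis} = 72.9375.
Then p_{Alta} = 53.5 + (1/3)·72.9375 = 77.8125.

72.9375, 77.8125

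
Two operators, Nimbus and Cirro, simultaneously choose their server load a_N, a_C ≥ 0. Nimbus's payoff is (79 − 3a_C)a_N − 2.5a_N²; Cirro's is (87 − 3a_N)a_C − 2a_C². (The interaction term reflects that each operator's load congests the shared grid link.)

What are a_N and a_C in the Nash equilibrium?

5, 18

Expanding Nimbus's payoff: 79a_N − 3a_Ca_N − 2.5a_N².
∂π/∂a_N = 79 − 3a_C − 5a_N = 0, so a_N = 15.8 − 0.6a_C.
Likewise for Cirro: a_C = 21.75 − 0.75a_N.
Plugging a_C into Nimbus's best response: a_N = 15.8 − 0.6(21.75 − 0.75a_N) ⇒ 0.55a_N = 2.75, so a_N = 5.
Then a_C = 21.75 − 0.75·5 = 18.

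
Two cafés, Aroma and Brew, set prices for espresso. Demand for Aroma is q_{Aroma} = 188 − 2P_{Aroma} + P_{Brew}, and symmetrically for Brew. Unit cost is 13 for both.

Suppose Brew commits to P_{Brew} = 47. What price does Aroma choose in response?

65.25

Aroma's profit: π = (P_{Aroma} − 13)(188 − 2P_{Aroma} + P_{Brew}).
∂π/∂P_{Aroma} = 214 − 4P_{Aroma} + P_{Brew} = 0 ⇒ P_{Aroma} = 53.5 + 0.25P_{Brew}.
At P_{Brew} = 47: P_{Aroma} = 53.5 + 0.25·47 = 65.25.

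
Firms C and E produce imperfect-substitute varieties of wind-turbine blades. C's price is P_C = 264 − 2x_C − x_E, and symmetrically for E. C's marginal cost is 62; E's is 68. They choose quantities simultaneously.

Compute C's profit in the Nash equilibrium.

Firm C's profit: π = x_C(264 − 2x_C − x_E) − 62x_C.
∂π/∂x_C = 202 − 4x_C − x_E = 0 ⇒ x_C = 50.5 − 0.25x_E.
Similarly x_E = 49 − 0.25x_C.
Plugging x_E into C's best response: x_C = 50.5 − 0.25(49 − 0.25x_C) ⇒ 0.9375x_C = 38.25, so x_C = 40.8.
Then x_E = 49 − 0.25·40.8 = 38.8.
P_C = 264 − 2·40.8 − 38.8 = 143.6.
Profit = (143.6 − 62)·40.8 = 3329.28.

3329.28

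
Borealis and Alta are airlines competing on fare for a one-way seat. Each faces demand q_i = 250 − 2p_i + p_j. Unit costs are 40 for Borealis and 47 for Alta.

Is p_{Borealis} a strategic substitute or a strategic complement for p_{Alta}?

Borealis's profit: π = (p_{Borealis} − 40)(250 − 2p_{Borealis} + p_{Alta}).
∂π/∂p_{Borealis} = 330 − 4p_{Borealis} + p_{Alta} = 0 ⇒ p_{Borealis} = 82.5 + 0.25p_{Alta}.
The best-response slope dp_{Borealis}/dp_{Alta} = 0.25 > 0: the reaction function is upward-sloping, so the choices are strategic complements.

strategic complements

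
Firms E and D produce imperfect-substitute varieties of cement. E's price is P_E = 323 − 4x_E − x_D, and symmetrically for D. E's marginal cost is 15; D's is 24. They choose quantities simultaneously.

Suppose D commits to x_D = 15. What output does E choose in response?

Firm E's profit: π = x_E(323 − 4x_E − x_D) − 15x_E.
∂π/∂x_E = 308 − 8x_E − x_D = 0 ⇒ x_E = 38.5 − 0.125x_D.
At x_D = 15: x_E = 38.5 − 0.125·15 = 36.625.

36.625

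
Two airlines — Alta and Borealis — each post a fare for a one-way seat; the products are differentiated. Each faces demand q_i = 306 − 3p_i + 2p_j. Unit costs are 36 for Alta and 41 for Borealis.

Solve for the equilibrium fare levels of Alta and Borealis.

104.4375, 106.3125

Alta's profit: π = (p_{Alta} − 36)(306 − 3p_{Alta} + 2p_{Borealis}).
∂π/∂p_{Alta} = 414 − 6p_{Alta} + 2p_{Borealis} = 0 ⇒ p_{Alta} = 69 + (1/3)p_{Borealis}.
Similarly p_{Borealis} = 71.5 + (1/3)p_{Alta}.
Plugging p_{Borealis} into Alta's best response: p_{Alta} = 69 + (1/3)(71.5 + (1/3)p_{Alta}) ⇒ (8/9)p_{Alta} = 557/6, so p_{Alta} = 104.4375.
Then p_{Borealis} = 71.5 + (1/3)·104.4375 = 106.3125.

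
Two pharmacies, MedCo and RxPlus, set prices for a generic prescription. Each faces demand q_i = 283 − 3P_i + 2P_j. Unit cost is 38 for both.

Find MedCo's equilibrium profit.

11254.6875

MedCo's profit: π = (P_{MedCo} − 38)(283 − 3P_{MedCo} + 2P_{RxPlus}).
∂π/∂P_{MedCo} = 397 − 6P_{MedCo} + 2P_{RxPlus} = 0 ⇒ P_{MedCo} = 397/6 + (1/3)P_{RxPlus}.
The game is symmetric, so in equilibrium P_{RxPlus} = P_{MedCo}: the reaction function gives (2/3)P_{MedCo} = 397/6, hence P_{MedCo} = 99.25.
q_{MedCo} = 283 − 3·99.25 + 2·99.25 = 183.75.
Profit = (99.25 − 38)·183.75 = 11254.6875.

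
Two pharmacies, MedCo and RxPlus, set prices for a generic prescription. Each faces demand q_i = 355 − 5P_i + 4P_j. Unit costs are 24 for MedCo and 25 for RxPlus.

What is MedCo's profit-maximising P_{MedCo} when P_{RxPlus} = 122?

96.3

MedCo's profit: π = (P_{MedCo} − 24)(355 − 5P_{MedCo} + 4P_{RxPlus}).
∂π/∂P_{MedCo} = 475 − 10P_{MedCo} + 4P_{RxPlus} = 0 ⇒ P_{MedCo} = 47.5 + 0.4P_{RxPlus}.
At P_{RxPlus} = 122: P_{MedCo} = 47.5 + 0.4·122 = 96.3.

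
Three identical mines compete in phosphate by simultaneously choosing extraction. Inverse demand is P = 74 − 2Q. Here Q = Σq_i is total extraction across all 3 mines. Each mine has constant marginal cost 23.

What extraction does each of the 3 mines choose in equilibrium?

A representative mine's profit is π_i = q_i(74 − 2Q) − 23q_i, with Q = q_i + Σ_{j≠i} q_j.
First-order condition: 51 − 4q_i − 2Σ_{j≠i} q_j = 0.
With identical mines, set every q_j = q: then 51 − 4q − 4q = 0, i.e. q = 51/8 = 6.375.

6.375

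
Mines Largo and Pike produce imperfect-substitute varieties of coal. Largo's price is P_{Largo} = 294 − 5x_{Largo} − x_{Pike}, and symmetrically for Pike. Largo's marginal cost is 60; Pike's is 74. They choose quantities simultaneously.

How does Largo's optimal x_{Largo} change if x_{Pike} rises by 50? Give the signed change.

Mine Largo's profit: π = x_{Largo}(294 − 5x_{Largo} − x_{Pike}) − 60x_{Largo}.
∂π/∂x_{Largo} = 234 − 10x_{Largo} − x_{Pike} = 0 ⇒ x_{Largo} = 23.4 − 0.1x_{Pike}.
The reaction-function slope is −0.1, so a 50-unit rise in x_{Pike} moves x_{Largo} by −0.1 × 50 = −5. Largo's best response falls — the actions are strategic substitutes.

-5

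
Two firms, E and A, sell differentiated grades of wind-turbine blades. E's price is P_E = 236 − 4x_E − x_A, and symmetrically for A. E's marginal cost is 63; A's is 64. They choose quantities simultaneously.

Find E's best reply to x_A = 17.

19.5

Firm E's profit: π = x_E(236 − 4x_E − x_A) − 63x_E.
∂π/∂x_E = 173 − 8x_E − x_A = 0 ⇒ x_E = 21.625 − 0.125x_A.
At x_A = 17: x_E = 21.625 − 0.125·17 = 19.5.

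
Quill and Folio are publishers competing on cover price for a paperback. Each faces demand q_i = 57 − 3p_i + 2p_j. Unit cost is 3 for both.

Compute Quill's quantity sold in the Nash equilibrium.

Quill's profit: π = (p_{Quill} − 3)(57 − 3p_{Quill} + 2p_{Folio}).
∂π/∂p_{Quill} = 66 − 6p_{Quill} + 2p_{Folio} = 0 ⇒ p_{Quill} = 11 + (1/3)p_{Folio}.
Setting p_{Quill} = p_{Folio} in the reaction function: p_{Quill} = 11 + (1/3)p_{Quill}, so p_{Quill} = 11 / (2/3) = 16.5.
q_{Quill} = 57 − 3·16.5 + 2·16.5 = 40.5.

40.5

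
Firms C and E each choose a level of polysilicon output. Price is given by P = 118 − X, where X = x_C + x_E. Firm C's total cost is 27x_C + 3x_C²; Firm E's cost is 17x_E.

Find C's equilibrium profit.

Firm C's profit: π = x_C(118 − (x_C + x_E)) − 27x_C − 3x_C².
∂π/∂x_C = 91 − 8x_C − x_E = 0, so x_C = 11.375 − 0.125x_E.
For E: ∂π/∂x_E = 101 − 2x_E − x_C = 0 ⇒ x_E = 50.5 − 0.5x_C.
Substituting the second reaction function into the first: x_C = 11.375 − 0.125(50.5 − 0.5x_C), which gives 0.9375x_C = 5.0625 ⇒ x_C = 5.4.
Then x_E = 50.5 − 0.5·5.4 = 47.8.
Price P = 118 − 53.2 = 64.8.
C's profit: (64.8 − 27)·5.4 − 3(5.4)² = 116.64.

116.64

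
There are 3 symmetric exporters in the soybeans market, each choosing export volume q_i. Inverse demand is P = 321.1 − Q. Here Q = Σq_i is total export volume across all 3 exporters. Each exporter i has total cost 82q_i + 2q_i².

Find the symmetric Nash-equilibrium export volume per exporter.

A representative exporter's profit is π_i = q_i(321.1 − Q) − 82q_i − 2q_i², with Q = q_i + Σ_{j≠i} q_j.
First-order condition: 239.1 − 6q_i − Σ_{j≠i} q_j = 0.
With identical exporters, set every q_j = q: then 239.1 − 6q − 2q = 0, i.e. q = 239.1/8 = 29.8875.

29.8875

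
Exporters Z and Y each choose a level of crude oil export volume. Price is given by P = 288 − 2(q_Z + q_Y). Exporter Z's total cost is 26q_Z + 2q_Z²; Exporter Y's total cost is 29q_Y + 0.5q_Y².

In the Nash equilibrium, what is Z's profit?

Exporter Z's profit: π = q_Z(288 − 2(q_Z + q_Y)) − 26q_Z − 2q_Z².
∂π/∂q_Z = 262 − 8q_Z − 2q_Y = 0, so q_Z = 32.75 − 0.25q_Y.
For Y: ∂π/∂q_Y = 259 − 5q_Y − 2q_Z = 0 ⇒ q_Y = 51.8 − 0.4q_Z.
Substituting the second reaction function into the first: q_Z = 32.75 − 0.25(51.8 − 0.4q_Z), which gives 0.9q_Z = 19.8 ⇒ q_Z = 22.
Then q_Y = 51.8 − 0.4·22 = 43.
Price P = 288 − 2·65 = 158.
Z's profit: (158 − 26)·22 − 2(22)² = 1936.

1936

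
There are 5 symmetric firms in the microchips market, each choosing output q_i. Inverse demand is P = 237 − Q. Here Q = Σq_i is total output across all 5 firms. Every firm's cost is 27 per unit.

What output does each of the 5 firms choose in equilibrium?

35

A representative firm's profit is π_i = q_i(237 − Q) − 27q_i, with Q = q_i + Σ_{j≠i} q_j.
First-order condition: 210 − 2q_i − Σ_{j≠i} q_j = 0.
In a symmetric equilibrium every firm chooses the same q, so Σ_{j≠i} q_j = 4q. The condition becomes 210 − 6q = 0, giving q = 210/6 = 35.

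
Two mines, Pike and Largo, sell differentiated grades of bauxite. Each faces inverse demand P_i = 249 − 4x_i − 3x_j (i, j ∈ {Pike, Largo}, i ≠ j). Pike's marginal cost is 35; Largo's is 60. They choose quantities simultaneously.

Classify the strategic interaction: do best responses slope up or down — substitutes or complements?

strategic substitutes

Mine Pike's profit: π = x_{Pike}(249 − 4x_{Pike} − 3x_{Largo}) − 35x_{Pike}.
∂π/∂x_{Pike} = 214 − 8x_{Pike} − 3x_{Largo} = 0 ⇒ x_{Pike} = 26.75 − 0.375x_{Largo}.
The best-response slope dx_{Pike}/dx_{Largo} = −0.375 < 0: the reaction function is downward-sloping, so the choices are strategic substitutes.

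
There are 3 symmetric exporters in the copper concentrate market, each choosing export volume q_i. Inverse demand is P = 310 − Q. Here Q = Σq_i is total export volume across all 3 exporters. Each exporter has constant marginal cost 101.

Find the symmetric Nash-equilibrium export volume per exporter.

A representative exporter's profit is π_i = q_i(310 − Q) − 101q_i, with Q = q_i + Σ_{j≠i} q_j.
First-order condition: 209 − 2q_i − Σ_{j≠i} q_j = 0.
In a symmetric equilibrium every exporter chooses the same q, so Σ_{j≠i} q_j = 2q. The condition becomes 209 − 4q = 0, giving q = 209/4 = 52.25.

52.25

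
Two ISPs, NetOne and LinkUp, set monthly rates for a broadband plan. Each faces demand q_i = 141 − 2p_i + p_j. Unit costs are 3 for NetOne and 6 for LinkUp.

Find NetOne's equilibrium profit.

4305.92

NetOne's profit: π = (p_{NetOne} − 3)(141 − 2p_{NetOne} + p_{LinkUp}).
∂π/∂p_{NetOne} = 147 − 4p_{NetOne} + p_{LinkUp} = 0 ⇒ p_{NetOne} = 36.75 + 0.25p_{LinkUp}.
Similarly p_{LinkUp} = 38.25 + 0.25p_{NetOne}.
Substituting the second reaction function into the first: p_{NetOne} = 36.75 + 0.25(38.25 + 0.25p_{NetOne}), which gives 0.9375p_{NetOne} = 46.3125 ⇒ p_{NetOne} = 49.4.
Then p_{LinkUp} = 38.25 + 0.25·49.4 = 50.6.
q_{NetOne} = 141 − 2·49.4 + 50.6 = 92.8.
Profit = (49.4 − 3)·92.8 = 4305.92.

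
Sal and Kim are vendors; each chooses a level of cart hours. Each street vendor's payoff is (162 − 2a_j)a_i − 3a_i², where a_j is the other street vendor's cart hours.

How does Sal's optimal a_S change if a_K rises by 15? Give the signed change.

Sal's payoff is (162 − 2a_K)a_S − 3a_S².
∂π/∂a_S = 162 − 2a_K − 6a_S = 0, so a_S = 27 − (1/3)a_K.
The reaction-function slope is −1/3, so a 15-unit rise in a_K moves a_S by −1/3 × 15 = −5. Sal's best response falls — the actions are strategic substitutes.

-5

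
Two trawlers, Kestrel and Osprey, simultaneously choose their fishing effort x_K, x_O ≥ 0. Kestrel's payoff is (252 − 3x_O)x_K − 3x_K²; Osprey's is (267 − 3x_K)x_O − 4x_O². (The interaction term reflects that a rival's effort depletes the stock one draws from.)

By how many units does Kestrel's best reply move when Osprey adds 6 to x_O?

-3

Expanding Kestrel's payoff: 252x_K − 3x_Ox_K − 3x_K².
∂π/∂x_K = 252 − 3x_O − 6x_K = 0, so x_K = 42 − 0.5x_O.
The reaction-function slope is −0.5, so a 6-unit rise in x_O moves x_K by −0.5 × 6 = −3. Kestrel's best response falls — the actions are strategic substitutes.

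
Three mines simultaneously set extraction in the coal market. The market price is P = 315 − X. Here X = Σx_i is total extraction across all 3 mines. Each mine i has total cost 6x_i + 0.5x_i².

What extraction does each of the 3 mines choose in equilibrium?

A representative mine's profit is π_i = x_i(315 − X) − 6x_i − 0.5x_i², with X = x_i + Σ_{j≠i} x_j.
First-order condition: 309 − 3x_i − Σ_{j≠i} x_j = 0.
In a symmetric equilibrium every mine chooses the same x, so Σ_{j≠i} x_j = 2x. The condition becomes 309 − 5x = 0, giving x = 309/5 = 61.8.

61.8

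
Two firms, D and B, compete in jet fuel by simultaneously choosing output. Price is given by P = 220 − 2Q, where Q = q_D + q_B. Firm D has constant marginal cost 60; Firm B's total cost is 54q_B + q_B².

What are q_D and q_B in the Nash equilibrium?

31.4, 17.2

Firm D's profit: π = q_D(220 − 2(q_D + q_B)) − 60q_D.
∂π/∂q_D = 160 − 4q_D − 2q_B = 0, so q_D = 40 − 0.5q_B.
For B: ∂π/∂q_B = 166 − 6q_B − 2q_D = 0 ⇒ q_B = 83/3 − (1/3)q_D.
Substituting the second reaction function into the first: q_D = 40 − 0.5(83/3 − (1/3)q_D), which gives (5/6)q_D = 157/6 ⇒ q_D = 31.4.
Then q_B = 83/3 − (1/3)·31.4 = 17.2.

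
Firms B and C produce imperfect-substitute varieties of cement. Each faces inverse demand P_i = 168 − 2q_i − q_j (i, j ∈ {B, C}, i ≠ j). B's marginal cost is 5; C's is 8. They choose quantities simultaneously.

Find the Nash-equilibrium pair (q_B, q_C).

32.8, 31.8

Firm B's profit: π = q_B(168 − 2q_B − q_C) − 5q_B.
∂π/∂q_B = 163 − 4q_B − q_C = 0 ⇒ q_B = 40.75 − 0.25q_C.
Similarly q_C = 40 − 0.25q_B.
Substituting the second reaction function into the first: q_B = 40.75 − 0.25(40 − 0.25q_B), which gives 0.9375q_B = 30.75 ⇒ q_B = 32.8.
Then q_C = 40 − 0.25·32.8 = 31.8.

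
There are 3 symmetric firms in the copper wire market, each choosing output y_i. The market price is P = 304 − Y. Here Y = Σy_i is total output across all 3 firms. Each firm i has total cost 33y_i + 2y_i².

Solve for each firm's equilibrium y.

A representative firm's profit is π_i = y_i(304 − Y) − 33y_i − 2y_i², with Y = y_i + Σ_{j≠i} y_j.
First-order condition: 271 − 6y_i − Σ_{j≠i} y_j = 0.
In a symmetric equilibrium every firm chooses the same y, so Σ_{j≠i} y_j = 2y. The condition becomes 271 − 8y = 0, giving y = 271/8 = 33.875.

33.875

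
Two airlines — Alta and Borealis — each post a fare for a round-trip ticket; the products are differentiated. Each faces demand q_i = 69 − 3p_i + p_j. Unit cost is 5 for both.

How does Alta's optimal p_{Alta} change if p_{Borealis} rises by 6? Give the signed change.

Alta's profit: π = (p_{Alta} − 5)(69 − 3p_{Alta} + p_{Borealis}).
∂π/∂p_{Alta} = 84 − 6p_{Alta} + p_{Borealis} = 0 ⇒ p_{Alta} = 14 + (1/6)p_{Borealis}.
The reaction-function slope is 1/6, so a 6-unit rise in p_{Borealis} moves p_{Alta} by 1/6 × 6 = 1. Alta's best response rises — the actions are strategic complements.

1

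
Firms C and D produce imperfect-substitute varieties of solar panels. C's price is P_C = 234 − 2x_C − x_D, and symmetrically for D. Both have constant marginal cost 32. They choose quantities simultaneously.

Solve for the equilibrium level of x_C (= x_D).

Firm C's profit: π = x_C(234 − 2x_C − x_D) − 32x_C.
∂π/∂x_C = 202 − 4x_C − x_D = 0 ⇒ x_C = 50.5 − 0.25x_D.
By symmetry x_D = x_C; substituting into the reaction function, 1.25x_C = 50.5 and x_C = 40.4.

40.4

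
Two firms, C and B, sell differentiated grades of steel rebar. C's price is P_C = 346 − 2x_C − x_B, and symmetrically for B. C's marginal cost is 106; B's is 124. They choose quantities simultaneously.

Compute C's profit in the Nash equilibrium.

Firm C's profit: π = x_C(346 − 2x_C − x_B) − 106x_C.
∂π/∂x_C = 240 − 4x_C − x_B = 0 ⇒ x_C = 60 − 0.25x_B.
Similarly x_B = 55.5 − 0.25x_C.
Solving the two reaction functions simultaneously: (1 − (−0.25)(−0.25))x_C = 60 − 0.25·55.5, so 0.9375x_C = 46.125 and x_C = 49.2.
Then x_B = 55.5 − 0.25·49.2 = 43.2.
P_C = 346 − 2·49.2 − 43.2 = 204.4.
Profit = (204.4 − 106)·49.2 = 4841.28.

4841.28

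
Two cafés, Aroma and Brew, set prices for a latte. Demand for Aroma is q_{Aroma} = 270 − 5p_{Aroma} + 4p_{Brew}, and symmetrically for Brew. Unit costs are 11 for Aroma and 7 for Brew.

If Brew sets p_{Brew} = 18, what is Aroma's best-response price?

Aroma's profit: π = (p_{Aroma} − 11)(270 − 5p_{Aroma} + 4p_{Brew}).
∂π/∂p_{Aroma} = 325 − 10p_{Aroma} + 4p_{Brew} = 0 ⇒ p_{Aroma} = 32.5 + 0.4p_{Brew}.
At p_{Brew} = 18: p_{Aroma} = 32.5 + 0.4·18 = 39.7.

39.7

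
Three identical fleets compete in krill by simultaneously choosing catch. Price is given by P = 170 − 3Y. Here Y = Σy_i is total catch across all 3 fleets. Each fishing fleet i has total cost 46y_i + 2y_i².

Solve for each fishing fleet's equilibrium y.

7.75

A representative fishing fleet's profit is π_i = y_i(170 − 3Y) − 46y_i − 2y_i², with Y = y_i + Σ_{j≠i} y_j.
First-order condition: 124 − 10y_i − 3Σ_{j≠i} y_j = 0.
Imposing symmetry (y_j = y for all j) turns Σ_{j≠i} y_j into 2y, so 124 = 16y and y = 7.75.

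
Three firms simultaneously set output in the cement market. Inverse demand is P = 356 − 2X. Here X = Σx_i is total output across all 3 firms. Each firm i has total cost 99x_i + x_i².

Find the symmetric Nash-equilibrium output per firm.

A representative firm's profit is π_i = x_i(356 − 2X) − 99x_i − x_i², with X = x_i + Σ_{j≠i} x_j.
First-order condition: 257 − 6x_i − 2Σ_{j≠i} x_j = 0.
Imposing symmetry (x_j = x for all j) turns Σ_{j≠i} x_j into 2x, so 257 = 10x and x = 25.7.

25.7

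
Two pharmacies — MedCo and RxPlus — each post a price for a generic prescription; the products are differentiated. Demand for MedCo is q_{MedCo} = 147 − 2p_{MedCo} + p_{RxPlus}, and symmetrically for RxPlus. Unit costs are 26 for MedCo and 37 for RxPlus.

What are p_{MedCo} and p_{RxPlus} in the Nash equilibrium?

MedCo's profit: π = (p_{MedCo} − 26)(147 − 2p_{MedCo} + p_{RxPlus}).
∂π/∂p_{MedCo} = 199 − 4p_{MedCo} + p_{RxPlus} = 0 ⇒ p_{MedCo} = 49.75 + 0.25p_{RxPlus}.
Similarly p_{RxPlus} = 55.25 + 0.25p_{MedCo}.
Substituting the second reaction function into the first: p_{MedCo} = 49.75 + 0.25(55.25 + 0.25p_{MedCo}), which gives 0.9375p_{MedCo} = 63.5625 ⇒ p_{MedCo} = 67.8.
Then p_{RxPlus} = 55.25 + 0.25·67.8 = 72.2.

67.8, 72.2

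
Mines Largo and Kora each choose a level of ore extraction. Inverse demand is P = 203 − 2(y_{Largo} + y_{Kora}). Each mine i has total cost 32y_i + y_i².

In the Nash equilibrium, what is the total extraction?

42.75

Mine Largo's profit: π = y_{Largo}(203 − 2(y_{Largo} + y_{Kora})) − 32y_{Largo} − y_{Largo}².
∂π/∂y_{Largo} = 171 − 6y_{Largo} − 2y_{Kora} = 0, so y_{Largo} = 28.5 − (1/3)y_{Kora}.
The game is symmetric, so in equilibrium y_{Kora} = y_{Largo}: the reaction function gives (4/3)y_{Largo} = 28.5, hence y_{Largo} = 21.375.
Total extraction: 21.375 + 21.375 = 42.75.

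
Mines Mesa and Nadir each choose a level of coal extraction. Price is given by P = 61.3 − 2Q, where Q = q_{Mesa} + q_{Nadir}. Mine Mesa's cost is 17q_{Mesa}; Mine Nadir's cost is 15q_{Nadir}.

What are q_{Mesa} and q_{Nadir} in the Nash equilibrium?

Mine Mesa's profit: π = q_{Mesa}(61.3 − 2(q_{Mesa} + q_{Nadir})) − 17q_{Mesa}.
∂π/∂q_{Mesa} = 44.3 − 4q_{Mesa} − 2q_{Nadir} = 0, so q_{Mesa} = 11.075 − 0.5q_{Nadir}.
By the same steps for Nadir: q_{Nadir} = 11.575 − 0.5q_{Mesa}.
Substituting the second reaction function into the first: q_{Mesa} = 11.075 − 0.5(11.575 − 0.5q_{Mesa}), which gives 0.75q_{Mesa} = 5.2875 ⇒ q_{Mesa} = 7.05.
Then q_{Nadir} = 11.575 − 0.5·7.05 = 8.05.

7.05, 8.05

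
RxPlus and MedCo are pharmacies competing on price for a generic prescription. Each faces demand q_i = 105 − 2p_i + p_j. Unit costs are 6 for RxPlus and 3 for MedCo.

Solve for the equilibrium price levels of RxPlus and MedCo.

RxPlus's profit: π = (p_{RxPlus} − 6)(105 − 2p_{RxPlus} + p_{MedCo}).
∂π/∂p_{RxPlus} = 117 − 4p_{RxPlus} + p_{MedCo} = 0 ⇒ p_{RxPlus} = 29.25 + 0.25p_{MedCo}.
Similarly p_{MedCo} = 27.75 + 0.25p_{RxPlus}.
Plugging p_{MedCo} into RxPlus's best response: p_{RxPlus} = 29.25 + 0.25(27.75 + 0.25p_{RxPlus}) ⇒ 0.9375p_{RxPlus} = 36.1875, so p_{RxPlus} = 38.6.
Then p_{MedCo} = 27.75 + 0.25·38.6 = 37.4.

38.6, 37.4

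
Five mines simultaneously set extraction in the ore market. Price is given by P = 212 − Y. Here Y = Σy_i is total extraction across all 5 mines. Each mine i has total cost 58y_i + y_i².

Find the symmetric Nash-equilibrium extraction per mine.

19.25

A representative mine's profit is π_i = y_i(212 − Y) − 58y_i − y_i², with Y = y_i + Σ_{j≠i} y_j.
First-order condition: 154 − 4y_i − Σ_{j≠i} y_j = 0.
In a symmetric equilibrium every mine chooses the same y, so Σ_{j≠i} y_j = 4y. The condition becomes 154 − 8y = 0, giving y = 154/8 = 19.25.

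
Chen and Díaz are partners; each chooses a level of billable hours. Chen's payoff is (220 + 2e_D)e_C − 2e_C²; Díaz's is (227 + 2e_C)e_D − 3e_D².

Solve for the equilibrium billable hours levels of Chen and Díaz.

Expanding Chen's payoff: 220e_C + 2e_De_C − 2e_C².
∂π/∂e_C = 220 + 2e_D − 4e_C = 0, so e_C = 55 + 0.5e_D.
Likewise for Díaz: e_D = 227/6 + (1/3)e_C.
Substituting the second reaction function into the first: e_C = 55 + 0.5(227/6 + (1/3)e_C), which gives (5/6)e_C = 887/12 ⇒ e_C = 88.7.
Then e_D = 227/6 + (1/3)·88.7 = 67.4.

88.7, 67.4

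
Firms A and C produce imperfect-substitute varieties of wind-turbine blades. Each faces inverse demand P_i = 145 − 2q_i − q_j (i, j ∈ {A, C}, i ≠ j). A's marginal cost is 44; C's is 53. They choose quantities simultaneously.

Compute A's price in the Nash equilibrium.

85.6

Firm A's profit: π = q_A(145 − 2q_A − q_C) − 44q_A.
∂π/∂q_A = 101 − 4q_A − q_C = 0 ⇒ q_A = 25.25 − 0.25q_C.
Similarly q_C = 23 − 0.25q_A.
Solving the two reaction functions simultaneously: (1 − (−0.25)(−0.25))q_A = 25.25 − 0.25·23, so 0.9375q_A = 19.5 and q_A = 20.8.
Then q_C = 23 − 0.25·20.8 = 17.8.
P_A = 145 − 2·20.8 − 17.8 = 85.6.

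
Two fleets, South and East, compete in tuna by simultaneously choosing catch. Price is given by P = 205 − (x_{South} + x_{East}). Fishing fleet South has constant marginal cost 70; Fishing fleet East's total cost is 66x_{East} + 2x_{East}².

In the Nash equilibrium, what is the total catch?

74

Fishing fleet South's profit: π = x_{South}(205 − (x_{South} + x_{East})) − 70x_{South}.
∂π/∂x_{South} = 135 − 2x_{South} − x_{East} = 0, so x_{South} = 67.5 − 0.5x_{East}.
For East: ∂π/∂x_{East} = 139 − 6x_{East} − x_{South} = 0 ⇒ x_{East} = 139/6 − (1/6)x_{South}.
Plugging x_{East} into South's best response: x_{South} = 67.5 − 0.5(139/6 − (1/6)x_{South}) ⇒ (11/12)x_{South} = 671/12, so x_{South} = 61.
Then x_{East} = 139/6 − (1/6)·61 = 13.
Total catch: 61 + 13 = 74.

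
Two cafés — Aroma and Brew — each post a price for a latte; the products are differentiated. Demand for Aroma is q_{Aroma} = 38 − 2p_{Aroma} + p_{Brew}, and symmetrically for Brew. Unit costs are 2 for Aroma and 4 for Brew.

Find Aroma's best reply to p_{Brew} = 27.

17.25

Aroma's profit: π = (p_{Aroma} − 2)(38 − 2p_{Aroma} + p_{Brew}).
∂π/∂p_{Aroma} = 42 − 4p_{Aroma} + p_{Brew} = 0 ⇒ p_{Aroma} = 10.5 + 0.25p_{Brew}.
At p_{Brew} = 27: p_{Aroma} = 10.5 + 0.25·27 = 17.25.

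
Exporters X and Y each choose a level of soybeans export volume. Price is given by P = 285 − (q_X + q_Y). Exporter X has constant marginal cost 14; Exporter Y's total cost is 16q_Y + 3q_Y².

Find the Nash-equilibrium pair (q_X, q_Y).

Exporter X's profit: π = q_X(285 − (q_X + q_Y)) − 14q_X.
∂π/∂q_X = 271 − 2q_X − q_Y = 0, so q_X = 135.5 − 0.5q_Y.
For Y: ∂π/∂q_Y = 269 − 8q_Y − q_X = 0 ⇒ q_Y = 33.625 − 0.125q_X.
Plugging q_Y into X's best response: q_X = 135.5 − 0.5(33.625 − 0.125q_X) ⇒ 0.9375q_X = 118.6875, so q_X = 126.6.
Then q_Y = 33.625 − 0.125·126.6 = 17.8.

126.6, 17.8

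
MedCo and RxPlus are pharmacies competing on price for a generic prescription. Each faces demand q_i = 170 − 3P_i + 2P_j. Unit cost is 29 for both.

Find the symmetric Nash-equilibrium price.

MedCo's profit: π = (P_{MedCo} − 29)(170 − 3P_{MedCo} + 2P_{RxPlus}).
∂π/∂P_{MedCo} = 257 − 6P_{MedCo} + 2P_{RxPlus} = 0 ⇒ P_{MedCo} = 257/6 + (1/3)P_{RxPlus}.
Setting P_{MedCo} = P_{RxPlus} in the reaction function: P_{MedCo} = 257/6 + (1/3)P_{MedCo}, so P_{MedCo} = (257/6) / (2/3) = 64.25.

64.25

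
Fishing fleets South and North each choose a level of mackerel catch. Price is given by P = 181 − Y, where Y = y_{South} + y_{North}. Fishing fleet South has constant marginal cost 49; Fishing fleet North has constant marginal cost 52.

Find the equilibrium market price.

94

Fishing fleet South's profit: π = y_{South}(181 − (y_{South} + y_{North})) − 49y_{South}.
∂π/∂y_{South} = 132 − 2y_{South} − y_{North} = 0, so y_{South} = 66 − 0.5y_{North}.
By the same steps for North: y_{North} = 64.5 − 0.5y_{South}.
Substituting the second reaction function into the first: y_{South} = 66 − 0.5(64.5 − 0.5y_{South}), which gives 0.75y_{South} = 33.75 ⇒ y_{South} = 45.
Then y_{North} = 64.5 − 0.5·45 = 42.
Equilibrium price: P = 181 − 87 = 94.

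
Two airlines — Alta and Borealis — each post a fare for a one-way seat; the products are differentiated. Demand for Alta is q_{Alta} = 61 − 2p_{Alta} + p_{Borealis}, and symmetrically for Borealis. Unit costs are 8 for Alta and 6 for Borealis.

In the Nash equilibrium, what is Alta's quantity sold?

34.8

Alta's profit: π = (p_{Alta} − 8)(61 − 2p_{Alta} + p_{Borealis}).
∂π/∂p_{Alta} = 77 − 4p_{Alta} + p_{Borealis} = 0 ⇒ p_{Alta} = 19.25 + 0.25p_{Borealis}.
Similarly p_{Borealis} = 18.25 + 0.25p_{Alta}.
Substituting the second reaction function into the first: p_{Alta} = 19.25 + 0.25(18.25 + 0.25p_{Alta}), which gives 0.9375p_{Alta} = 23.8125 ⇒ p_{Alta} = 25.4.
Then p_{Borealis} = 18.25 + 0.25·25.4 = 24.6.
q_{Alta} = 61 − 2·25.4 + 24.6 = 34.8.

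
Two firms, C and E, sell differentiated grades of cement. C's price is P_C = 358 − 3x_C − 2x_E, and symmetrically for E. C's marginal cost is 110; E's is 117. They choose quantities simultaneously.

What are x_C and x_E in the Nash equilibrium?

Firm C's profit: π = x_C(358 − 3x_C − 2x_E) − 110x_C.
∂π/∂x_C = 248 − 6x_C − 2x_E = 0 ⇒ x_C = 124/3 − (1/3)x_E.
Similarly x_E = 241/6 − (1/3)x_C.
Solving the two reaction functions simultaneously: (1 − (−1/3)(−1/3))x_C = 124/3 − (1/3)·(241/6), so (8/9)x_C = 503/18 and x_C = 31.4375.
Then x_E = 241/6 − (1/3)·31.4375 = 29.6875.

31.4375, 29.6875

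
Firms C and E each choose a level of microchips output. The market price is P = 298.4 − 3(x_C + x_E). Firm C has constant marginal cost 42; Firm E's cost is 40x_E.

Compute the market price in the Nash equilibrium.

126.8

Firm C's profit: π = x_C(298.4 − 3(x_C + x_E)) − 42x_C.
∂π/∂x_C = 256.4 − 6x_C − 3x_E = 0, so x_C = 641/15 − 0.5x_E.
By the same steps for E: x_E = 646/15 − 0.5x_C.
Solving the two reaction functions simultaneously: (1 − (−0.5)(−0.5))x_C = 641/15 − 0.5·(646/15), so 0.75x_C = 21.2 and x_C = 424/15.
Then x_E = 646/15 − 0.5·(424/15) = 434/15.
Equilibrium price: P = 298.4 − 3·57.2 = 126.8.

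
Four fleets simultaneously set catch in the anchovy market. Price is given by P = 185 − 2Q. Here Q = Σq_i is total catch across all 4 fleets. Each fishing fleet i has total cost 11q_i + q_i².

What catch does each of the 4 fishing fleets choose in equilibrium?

14.5

A representative fishing fleet's profit is π_i = q_i(185 − 2Q) − 11q_i − q_i², with Q = q_i + Σ_{j≠i} q_j.
First-order condition: 174 − 6q_i − 2Σ_{j≠i} q_j = 0.
With identical fishing fleets, set every q_j = q: then 174 − 6q − 6q = 0, i.e. q = 174/12 = 14.5.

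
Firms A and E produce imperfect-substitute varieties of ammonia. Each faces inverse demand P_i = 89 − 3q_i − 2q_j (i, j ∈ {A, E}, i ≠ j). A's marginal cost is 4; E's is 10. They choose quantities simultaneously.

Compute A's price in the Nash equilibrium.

37

Firm A's profit: π = q_A(89 − 3q_A − 2q_E) − 4q_A.
∂π/∂q_A = 85 − 6q_A − 2q_E = 0 ⇒ q_A = 85/6 − (1/3)q_E.
Similarly q_E = 79/6 − (1/3)q_A.
Solving the two reaction functions simultaneously: (1 − (−1/3)(−1/3))q_A = 85/6 − (1/3)·(79/6), so (8/9)q_A = 88/9 and q_A = 11.
Then q_E = 79/6 − (1/3)·11 = 9.5.
P_A = 89 − 3·11 − 2·9.5 = 37.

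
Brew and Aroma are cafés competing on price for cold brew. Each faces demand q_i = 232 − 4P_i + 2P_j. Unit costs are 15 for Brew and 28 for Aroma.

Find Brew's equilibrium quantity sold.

141.6

Brew's profit: π = (P_{Brew} − 15)(232 − 4P_{Brew} + 2P_{Aroma}).
∂π/∂P_{Brew} = 292 − 8P_{Brew} + 2P_{Aroma} = 0 ⇒ P_{Brew} = 36.5 + 0.25P_{Aroma}.
Similarly P_{Aroma} = 43 + 0.25P_{Brew}.
Solving the two reaction functions simultaneously: (1 − (0.25)(0.25))P_{Brew} = 36.5 + 0.25·43, so 0.9375P_{Brew} = 47.25 and P_{Brew} = 50.4.
Then P_{Aroma} = 43 + 0.25·50.4 = 55.6.
q_{Brew} = 232 − 4·50.4 + 2·55.6 = 141.6.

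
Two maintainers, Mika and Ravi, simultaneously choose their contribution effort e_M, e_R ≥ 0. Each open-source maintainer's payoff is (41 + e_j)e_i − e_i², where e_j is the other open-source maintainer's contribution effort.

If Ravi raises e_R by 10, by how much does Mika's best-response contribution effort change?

5

Mika's payoff is (41 + e_R)e_M − e_M².
∂π/∂e_M = 41 + e_R − 2e_M = 0, so e_M = 20.5 + 0.5e_R.
The reaction-function slope is 0.5, so a 10-unit rise in e_R moves e_M by 0.5 × 10 = 5. Mika's best response rises — the actions are strategic complements.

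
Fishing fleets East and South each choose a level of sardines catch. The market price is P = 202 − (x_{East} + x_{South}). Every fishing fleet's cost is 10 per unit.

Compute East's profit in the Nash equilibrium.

4096

Fishing fleet East's profit: π = x_{East}(202 − (x_{East} + x_{South})) − 10x_{East}.
∂π/∂x_{East} = 192 − 2x_{East} − x_{South} = 0, so x_{East} = 96 − 0.5x_{South}.
The game is symmetric, so in equilibrium x_{South} = x_{East}: the reaction function gives 1.5x_{East} = 96, hence x_{East} = 64.
Price P = 202 − 128 = 74.
East's profit: (74 − 10)·64 = 4096.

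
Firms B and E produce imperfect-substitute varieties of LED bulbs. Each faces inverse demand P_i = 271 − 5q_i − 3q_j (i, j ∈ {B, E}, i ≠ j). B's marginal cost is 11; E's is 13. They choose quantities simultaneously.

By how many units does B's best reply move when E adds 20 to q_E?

-6

Firm B's profit: π = q_B(271 − 5q_B − 3q_E) − 11q_B.
∂π/∂q_B = 260 − 10q_B − 3q_E = 0 ⇒ q_B = 26 − 0.3q_E.
The reaction-function slope is −0.3, so a 20-unit rise in q_E moves q_B by −0.3 × 20 = −6. B's best response falls — the actions are strategic substitutes.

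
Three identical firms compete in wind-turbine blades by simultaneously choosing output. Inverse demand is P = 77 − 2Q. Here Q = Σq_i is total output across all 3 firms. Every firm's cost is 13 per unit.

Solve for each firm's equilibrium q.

A representative firm's profit is π_i = q_i(77 − 2Q) − 13q_i, with Q = q_i + Σ_{j≠i} q_j.
First-order condition: 64 − 4q_i − 2Σ_{j≠i} q_j = 0.
Imposing symmetry (q_j = q for all j) turns Σ_{j≠i} q_j into 2q, so 64 = 8q and q = 8.

8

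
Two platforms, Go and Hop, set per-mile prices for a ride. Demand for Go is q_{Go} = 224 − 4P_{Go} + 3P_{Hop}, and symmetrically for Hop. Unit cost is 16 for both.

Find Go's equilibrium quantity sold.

166.4

Go's profit: π = (P_{Go} − 16)(224 − 4P_{Go} + 3P_{Hop}).
∂π/∂P_{Go} = 288 − 8P_{Go} + 3P_{Hop} = 0 ⇒ P_{Go} = 36 + 0.375P_{Hop}.
Setting P_{Go} = P_{Hop} in the reaction function: P_{Go} = 36 + 0.375P_{Go}, so P_{Go} = 36 / 0.625 = 57.6.
q_{Go} = 224 − 4·57.6 + 3·57.6 = 166.4.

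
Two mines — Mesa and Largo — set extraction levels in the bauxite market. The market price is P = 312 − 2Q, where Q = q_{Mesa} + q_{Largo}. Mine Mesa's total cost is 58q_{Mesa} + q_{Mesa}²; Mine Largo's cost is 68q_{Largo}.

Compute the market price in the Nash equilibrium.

163.6

Mine Mesa's profit: π = q_{Mesa}(312 − 2(q_{Mesa} + q_{Largo})) − 58q_{Mesa} − q_{Mesa}².
∂π/∂q_{Mesa} = 254 − 6q_{Mesa} − 2q_{Largo} = 0, so q_{Mesa} = 127/3 − (1/3)q_{Largo}.
For Largo: ∂π/∂q_{Largo} = 244 − 4q_{Largo} − 2q_{Mesa} = 0 ⇒ q_{Largo} = 61 − 0.5q_{Mesa}.
Plugging q_{Largo} into Mesa's best response: q_{Mesa} = 127/3 − (1/3)(61 − 0.5q_{Mesa}) ⇒ (5/6)q_{Mesa} = 22, so q_{Mesa} = 26.4.
Then q_{Largo} = 61 − 0.5·26.4 = 47.8.
Equilibrium price: P = 312 − 2·74.2 = 163.6.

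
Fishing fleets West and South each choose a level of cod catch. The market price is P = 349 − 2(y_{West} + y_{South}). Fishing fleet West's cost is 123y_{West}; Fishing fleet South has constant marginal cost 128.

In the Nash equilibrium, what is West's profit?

2964.5

Fishing fleet West's profit: π = y_{West}(349 − 2(y_{West} + y_{South})) − 123y_{West}.
∂π/∂y_{West} = 226 − 4y_{West} − 2y_{South} = 0, so y_{West} = 56.5 − 0.5y_{South}.
By the same steps for South: y_{South} = 55.25 − 0.5y_{West}.
Plugging y_{South} into West's best response: y_{West} = 56.5 − 0.5(55.25 − 0.5y_{West}) ⇒ 0.75y_{West} = 28.875, so y_{West} = 38.5.
Then y_{South} = 55.25 − 0.5·38.5 = 36.
Price P = 349 − 2·74.5 = 200.
West's profit: (200 − 123)·38.5 = 2964.5.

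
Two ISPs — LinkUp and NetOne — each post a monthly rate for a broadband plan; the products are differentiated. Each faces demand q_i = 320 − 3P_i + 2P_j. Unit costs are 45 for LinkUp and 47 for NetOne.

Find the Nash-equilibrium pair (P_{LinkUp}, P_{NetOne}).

114.125, 114.875

LinkUp's profit: π = (P_{LinkUp} − 45)(320 − 3P_{LinkUp} + 2P_{NetOne}).
∂π/∂P_{LinkUp} = 455 − 6P_{LinkUp} + 2P_{NetOne} = 0 ⇒ P_{LinkUp} = 455/6 + (1/3)P_{NetOne}.
Similarly P_{NetOne} = 461/6 + (1/3)P_{LinkUp}.
Solving the two reaction functions simultaneously: (1 − (1/3)(1/3))P_{LinkUp} = 455/6 + (1/3)·(461/6), so (8/9)P_{LinkUp} = 913/9 and P_{LinkUp} = 114.125.
Then P_{NetOne} = 461/6 + (1/3)·114.125 = 114.875.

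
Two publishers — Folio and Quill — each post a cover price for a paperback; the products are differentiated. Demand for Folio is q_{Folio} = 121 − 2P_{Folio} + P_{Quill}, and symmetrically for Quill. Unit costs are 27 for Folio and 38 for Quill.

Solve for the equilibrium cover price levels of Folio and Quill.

Folio's profit: π = (P_{Folio} − 27)(121 − 2P_{Folio} + P_{Quill}).
∂π/∂P_{Folio} = 175 − 4P_{Folio} + P_{Quill} = 0 ⇒ P_{Folio} = 43.75 + 0.25P_{Quill}.
Similarly P_{Quill} = 49.25 + 0.25P_{Folio}.
Solving the two reaction functions simultaneously: (1 − (0.25)(0.25))P_{Folio} = 43.75 + 0.25·49.25, so 0.9375P_{Folio} = 56.0625 and P_{Folio} = 59.8.
Then P_{Quill} = 49.25 + 0.25·59.8 = 64.2.

59.8, 64.2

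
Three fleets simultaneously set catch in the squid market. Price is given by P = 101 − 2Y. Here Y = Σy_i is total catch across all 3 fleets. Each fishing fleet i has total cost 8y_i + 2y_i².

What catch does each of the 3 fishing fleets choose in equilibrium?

7.75

A representative fishing fleet's profit is π_i = y_i(101 − 2Y) − 8y_i − 2y_i², with Y = y_i + Σ_{j≠i} y_j.
First-order condition: 93 − 8y_i − 2Σ_{j≠i} y_j = 0.
Imposing symmetry (y_j = y for all j) turns Σ_{j≠i} y_j into 2y, so 93 = 12y and y = 7.75.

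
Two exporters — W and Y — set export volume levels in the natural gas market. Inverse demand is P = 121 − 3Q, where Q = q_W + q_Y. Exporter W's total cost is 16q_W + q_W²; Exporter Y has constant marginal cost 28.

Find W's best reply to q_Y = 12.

Exporter W's profit: π = q_W(121 − 3(q_W + q_Y)) − 16q_W − q_W².
∂π/∂q_W = 105 − 8q_W − 3q_Y = 0, so q_W = 13.125 − 0.375q_Y.
At q_Y = 12: q_W = 13.125 − 0.375·12 = 8.625.

8.625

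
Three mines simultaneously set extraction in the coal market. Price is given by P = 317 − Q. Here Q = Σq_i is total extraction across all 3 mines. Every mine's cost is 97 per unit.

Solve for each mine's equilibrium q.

55

A representative mine's profit is π_i = q_i(317 − Q) − 97q_i, with Q = q_i + Σ_{j≠i} q_j.
First-order condition: 220 − 2q_i − Σ_{j≠i} q_j = 0.
With identical mines, set every q_j = q: then 220 − 2q − 2q = 0, i.e. q = 220/4 = 55.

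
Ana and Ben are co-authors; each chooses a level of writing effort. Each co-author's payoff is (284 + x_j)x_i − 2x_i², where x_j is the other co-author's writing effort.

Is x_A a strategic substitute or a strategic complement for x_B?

strategic complements

Ana's payoff is (284 + x_B)x_A − 2x_A².
∂π/∂x_A = 284 + x_B − 4x_A = 0, so x_A = 71 + 0.25x_B.
The best-response slope dx_A/dx_B = 0.25 > 0: the reaction function is upward-sloping, so the choices are strategic complements.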